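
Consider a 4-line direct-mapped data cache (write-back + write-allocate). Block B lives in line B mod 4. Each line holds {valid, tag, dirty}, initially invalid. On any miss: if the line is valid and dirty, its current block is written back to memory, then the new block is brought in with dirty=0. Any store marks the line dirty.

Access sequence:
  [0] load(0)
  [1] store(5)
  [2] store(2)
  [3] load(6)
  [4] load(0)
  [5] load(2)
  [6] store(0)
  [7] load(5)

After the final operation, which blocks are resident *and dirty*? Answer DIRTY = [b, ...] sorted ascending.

DIRTY = [0, 5]

  0 | R B0 → L0 miss [-]
  1 | W B5 → L1 miss [D]
  2 | W B2 → L2 miss [D]
  3 | R B6 → L2 miss wb→B2 [-]
  4 | R B0 → L0 hit [-]
  5 | R B2 → L2 miss [-]
  6 | W B0 → L0 hit [D]
  7 | R B5 → L1 hit [D]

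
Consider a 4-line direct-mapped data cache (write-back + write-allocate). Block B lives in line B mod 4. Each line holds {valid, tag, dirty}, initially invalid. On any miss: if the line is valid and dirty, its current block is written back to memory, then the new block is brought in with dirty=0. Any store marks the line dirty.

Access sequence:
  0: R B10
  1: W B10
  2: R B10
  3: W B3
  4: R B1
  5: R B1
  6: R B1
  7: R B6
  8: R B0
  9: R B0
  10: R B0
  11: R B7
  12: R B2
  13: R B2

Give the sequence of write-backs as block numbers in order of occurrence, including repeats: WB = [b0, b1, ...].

WB = [10, 3]

0: R B10 → L2 miss [-]
1: W B10 → L2 hit [D]
2: R B10 → L2 hit [D]
3: W B3 → L3 miss [D]
4: R B1 → L1 miss [-]
5: R B1 → L1 hit [-]
6: R B1 → L1 hit [-]
7: R B6 → L2 miss wb→B10 [-]
8: R B0 → L0 miss [-]
9: R B0 → L0 hit [-]
10: R B0 → L0 hit [-]
11: R B7 → L3 miss wb→B3 [-]
12: R B2 → L2 miss [-]
13: R B2 → L2 hit [-]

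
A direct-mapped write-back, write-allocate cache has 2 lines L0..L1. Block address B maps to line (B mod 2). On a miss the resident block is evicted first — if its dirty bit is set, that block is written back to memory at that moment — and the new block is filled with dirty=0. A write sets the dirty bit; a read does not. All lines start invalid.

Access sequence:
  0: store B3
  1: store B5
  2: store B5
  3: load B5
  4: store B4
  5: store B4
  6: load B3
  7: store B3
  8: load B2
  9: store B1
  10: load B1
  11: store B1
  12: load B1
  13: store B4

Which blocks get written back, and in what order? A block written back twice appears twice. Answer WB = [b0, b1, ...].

0: W B3 → L1 miss [D]
1: W B5 → L1 miss wb→B3 [D]
2: W B5 → L1 hit [D]
3: R B5 → L1 hit [D]
4: W B4 → L0 miss [D]
5: W B4 → L0 hit [D]
6: R B3 → L1 miss wb→B5 [-]
7: W B3 → L1 hit [D]
8: R B2 → L0 miss wb→B4 [-]
9: W B1 → L1 miss wb→B3 [D]
10: R B1 → L1 hit [D]
11: W B1 → L1 hit [D]
12: R B1 → L1 hit [D]
13: W B4 → L0 miss [D]

WB = [3, 5, 4, 3]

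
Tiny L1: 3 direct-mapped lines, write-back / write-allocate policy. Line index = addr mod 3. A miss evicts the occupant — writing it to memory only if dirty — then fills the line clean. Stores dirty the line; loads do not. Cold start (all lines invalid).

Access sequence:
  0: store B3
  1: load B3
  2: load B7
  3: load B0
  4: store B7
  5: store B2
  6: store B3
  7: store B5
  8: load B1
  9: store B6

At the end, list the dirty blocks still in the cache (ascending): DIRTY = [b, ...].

DIRTY = [5, 6]

0: W B3 → L0 miss [D]
1: R B3 → L0 hit [D]
2: R B7 → L1 miss [-]
3: R B0 → L0 miss wb→B3 [-]
4: W B7 → L1 hit [D]
5: W B2 → L2 miss [D]
6: W B3 → L0 miss [D]
7: W B5 → L2 miss wb→B2 [D]
8: R B1 → L1 miss wb→B7 [-]
9: W B6 → L0 miss wb→B3 [D]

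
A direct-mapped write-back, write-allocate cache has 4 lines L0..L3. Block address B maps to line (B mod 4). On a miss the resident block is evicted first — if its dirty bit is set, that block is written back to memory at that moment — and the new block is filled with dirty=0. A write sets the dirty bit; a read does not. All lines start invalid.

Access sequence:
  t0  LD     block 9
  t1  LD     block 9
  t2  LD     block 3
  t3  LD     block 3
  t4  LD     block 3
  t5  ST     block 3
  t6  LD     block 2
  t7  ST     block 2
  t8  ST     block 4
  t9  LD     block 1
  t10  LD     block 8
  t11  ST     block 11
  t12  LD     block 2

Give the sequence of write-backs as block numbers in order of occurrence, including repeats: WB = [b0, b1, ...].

0: R B9 → L1 miss [-]
1: R B9 → L1 hit [-]
2: R B3 → L3 miss [-]
3: R B3 → L3 hit [-]
4: R B3 → L3 hit [-]
5: W B3 → L3 hit [D]
6: R B2 → L2 miss [-]
7: W B2 → L2 hit [D]
8: W B4 → L0 miss [D]
9: R B1 → L1 miss [-]
10: R B8 → L0 miss wb→B4 [-]
11: W B11 → L3 miss wb→B3 [D]
12: R B2 → L2 hit [D]

WB = [4, 3]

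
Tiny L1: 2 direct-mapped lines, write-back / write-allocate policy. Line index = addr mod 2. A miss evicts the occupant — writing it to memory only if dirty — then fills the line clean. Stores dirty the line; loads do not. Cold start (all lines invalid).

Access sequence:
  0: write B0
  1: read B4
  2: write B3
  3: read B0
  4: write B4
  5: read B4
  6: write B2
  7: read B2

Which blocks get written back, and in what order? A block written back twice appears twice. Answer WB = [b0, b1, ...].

0: W B0 -> L0 miss  d=D]
1: R B4 -> L0 miss wb->B0  d=-]
2: W B3 -> L1 miss  d=D]
3: R B0 -> L0 miss  d=-]
4: W B4 -> L0 miss  d=D]
5: R B4 -> L0 hit  d=D]
6: W B2 -> L0 miss wb->B4  d=D]
7: R B2 -> L0 hit  d=D]

WB = [0, 4]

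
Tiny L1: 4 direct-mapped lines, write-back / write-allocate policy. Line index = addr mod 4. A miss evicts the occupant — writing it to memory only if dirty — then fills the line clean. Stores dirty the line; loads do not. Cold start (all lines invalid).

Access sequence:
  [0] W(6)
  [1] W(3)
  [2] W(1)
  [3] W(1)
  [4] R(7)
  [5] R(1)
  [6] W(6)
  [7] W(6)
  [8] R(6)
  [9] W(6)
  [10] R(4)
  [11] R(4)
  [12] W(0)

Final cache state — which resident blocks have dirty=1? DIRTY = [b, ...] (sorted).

DIRTY = [0, 1, 6]

  0 | W B6 → L2 miss [D]
  1 | W B3 → L3 miss [D]
  2 | W B1 → L1 miss [D]
  3 | W B1 → L1 hit [D]
  4 | R B7 → L3 miss wb→B3 [-]
  5 | R B1 → L1 hit [D]
  6 | W B6 → L2 hit [D]
  7 | W B6 → L2 hit [D]
  8 | R B6 → L2 hit [D]
  9 | W B6 → L2 hit [D]
  10 | R B4 → L0 miss [-]
  11 | R B4 → L0 hit [-]
  12 | W B0 → L0 miss [D]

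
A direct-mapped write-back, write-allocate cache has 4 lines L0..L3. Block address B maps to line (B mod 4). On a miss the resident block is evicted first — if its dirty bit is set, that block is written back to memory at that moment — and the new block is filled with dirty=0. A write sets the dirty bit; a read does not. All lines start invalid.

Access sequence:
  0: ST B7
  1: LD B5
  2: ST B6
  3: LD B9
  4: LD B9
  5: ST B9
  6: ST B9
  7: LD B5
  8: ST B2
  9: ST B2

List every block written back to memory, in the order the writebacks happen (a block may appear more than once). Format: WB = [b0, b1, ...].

WB = [9, 6]

0: W B7 -> L3 miss  d=D]
1: R B5 -> L1 miss  d=-]
2: W B6 -> L2 miss  d=D]
3: R B9 -> L1 miss  d=-]
4: R B9 -> L1 hit  d=-]
5: W B9 -> L1 hit  d=D]
6: W B9 -> L1 hit  d=D]
7: R B5 -> L1 miss wb->B9  d=-]
8: W B2 -> L2 miss wb->B6  d=D]
9: W B2 -> L2 hit  d=D]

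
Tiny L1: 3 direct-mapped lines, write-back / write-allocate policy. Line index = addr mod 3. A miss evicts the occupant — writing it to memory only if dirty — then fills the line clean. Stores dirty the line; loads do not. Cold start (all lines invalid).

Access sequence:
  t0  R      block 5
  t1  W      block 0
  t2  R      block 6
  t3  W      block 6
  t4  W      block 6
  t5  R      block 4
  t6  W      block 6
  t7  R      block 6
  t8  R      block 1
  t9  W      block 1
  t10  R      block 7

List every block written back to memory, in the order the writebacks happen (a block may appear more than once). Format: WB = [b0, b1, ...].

0: R B5 → L2 miss [-]
1: W B0 → L0 miss [D]
2: R B6 → L0 miss wb→B0 [-]
3: W B6 → L0 hit [D]
4: W B6 → L0 hit [D]
5: R B4 → L1 miss [-]
6: W B6 → L0 hit [D]
7: R B6 → L0 hit [D]
8: R B1 → L1 miss [-]
9: W B1 → L1 hit [D]
10: R B7 → L1 miss wb→B1 [-]

WB = [0, 1]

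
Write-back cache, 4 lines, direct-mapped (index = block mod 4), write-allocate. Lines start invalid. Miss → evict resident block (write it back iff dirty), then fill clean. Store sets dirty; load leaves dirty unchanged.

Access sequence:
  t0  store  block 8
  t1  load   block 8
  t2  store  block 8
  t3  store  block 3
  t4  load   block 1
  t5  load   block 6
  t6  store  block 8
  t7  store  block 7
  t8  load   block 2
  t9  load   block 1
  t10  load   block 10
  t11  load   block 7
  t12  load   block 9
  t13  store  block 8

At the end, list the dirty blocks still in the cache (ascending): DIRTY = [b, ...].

DIRTY = [7, 8]

0: W B8 → L0 miss [D]
1: R B8 → L0 hit [D]
2: W B8 → L0 hit [D]
3: W B3 → L3 miss [D]
4: R B1 → L1 miss [-]
5: R B6 → L2 miss [-]
6: W B8 → L0 hit [D]
7: W B7 → L3 miss wb→B3 [D]
8: R B2 → L2 miss [-]
9: R B1 → L1 hit [-]
10: R B10 → L2 miss [-]
11: R B7 → L3 hit [D]
12: R B9 → L1 miss [-]
13: W B8 → L0 hit [D]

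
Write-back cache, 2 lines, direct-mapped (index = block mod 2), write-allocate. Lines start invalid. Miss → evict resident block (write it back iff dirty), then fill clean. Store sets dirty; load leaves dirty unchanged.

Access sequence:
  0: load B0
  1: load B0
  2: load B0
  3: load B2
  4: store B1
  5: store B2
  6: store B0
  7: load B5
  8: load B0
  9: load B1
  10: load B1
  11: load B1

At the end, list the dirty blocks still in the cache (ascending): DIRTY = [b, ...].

DIRTY = [0]

  0 | R B0 → L0 miss [-]
  1 | R B0 → L0 hit [-]
  2 | R B0 → L0 hit [-]
  3 | R B2 → L0 miss [-]
  4 | W B1 → L1 miss [D]
  5 | W B2 → L0 hit [D]
  6 | W B0 → L0 miss wb→B2 [D]
  7 | R B5 → L1 miss wb→B1 [-]
  8 | R B0 → L0 hit [D]
  9 | R B1 → L1 miss [-]
  10 | R B1 → L1 hit [-]
  11 | R B1 → L1 hit [-]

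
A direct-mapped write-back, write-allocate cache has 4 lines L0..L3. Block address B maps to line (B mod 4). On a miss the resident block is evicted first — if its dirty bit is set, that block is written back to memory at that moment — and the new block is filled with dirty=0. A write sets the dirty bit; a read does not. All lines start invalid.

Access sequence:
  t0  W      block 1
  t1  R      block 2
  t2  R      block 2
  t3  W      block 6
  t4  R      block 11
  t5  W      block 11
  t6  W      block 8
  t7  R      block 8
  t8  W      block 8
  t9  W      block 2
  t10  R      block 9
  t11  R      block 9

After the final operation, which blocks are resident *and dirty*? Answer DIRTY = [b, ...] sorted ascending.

DIRTY = [2, 8, 11]

  0 | W B1 → L1 miss [D]
  1 | R B2 → L2 miss [-]
  2 | R B2 → L2 hit [-]
  3 | W B6 → L2 miss [D]
  4 | R B11 → L3 miss [-]
  5 | W B11 → L3 hit [D]
  6 | W B8 → L0 miss [D]
  7 | R B8 → L0 hit [D]
  8 | W B8 → L0 hit [D]
  9 | W B2 → L2 miss wb→B6 [D]
  10 | R B9 → L1 miss wb→B1 [-]
  11 | R B9 → L1 hit [-]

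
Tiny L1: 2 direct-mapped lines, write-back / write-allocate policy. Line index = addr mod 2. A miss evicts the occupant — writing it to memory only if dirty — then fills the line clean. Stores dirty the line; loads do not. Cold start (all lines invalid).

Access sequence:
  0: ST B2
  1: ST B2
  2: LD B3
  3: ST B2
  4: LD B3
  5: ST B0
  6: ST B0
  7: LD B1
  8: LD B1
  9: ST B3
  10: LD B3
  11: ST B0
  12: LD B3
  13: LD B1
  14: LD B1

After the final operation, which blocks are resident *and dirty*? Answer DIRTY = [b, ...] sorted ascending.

0: W B2 -> L0 miss  d=D]
1: W B2 -> L0 hit  d=D]
2: R B3 -> L1 miss  d=-]
3: W B2 -> L0 hit  d=D]
4: R B3 -> L1 hit  d=-]
5: W B0 -> L0 miss wb->B2  d=D]
6: W B0 -> L0 hit  d=D]
7: R B1 -> L1 miss  d=-]
8: R B1 -> L1 hit  d=-]
9: W B3 -> L1 miss  d=D]
10: R B3 -> L1 hit  d=D]
11: W B0 -> L0 hit  d=D]
12: R B3 -> L1 hit  d=D]
13: R B1 -> L1 miss wb->B3  d=-]
14: R B1 -> L1 hit  d=-]

DIRTY = [0]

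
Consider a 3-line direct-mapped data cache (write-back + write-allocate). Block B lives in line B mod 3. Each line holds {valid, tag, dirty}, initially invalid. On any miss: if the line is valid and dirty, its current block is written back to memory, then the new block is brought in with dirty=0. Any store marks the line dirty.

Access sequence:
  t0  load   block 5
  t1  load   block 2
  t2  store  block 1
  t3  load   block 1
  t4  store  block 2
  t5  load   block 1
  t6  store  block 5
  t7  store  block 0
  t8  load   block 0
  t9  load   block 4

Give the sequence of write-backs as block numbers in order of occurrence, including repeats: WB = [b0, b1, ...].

0: R B5 -> L2 miss  d=-]
1: R B2 -> L2 miss  d=-]
2: W B1 -> L1 miss  d=D]
3: R B1 -> L1 hit  d=D]
4: W B2 -> L2 hit  d=D]
5: R B1 -> L1 hit  d=D]
6: W B5 -> L2 miss wb->B2  d=D]
7: W B0 -> L0 miss  d=D]
8: R B0 -> L0 hit  d=D]
9: R B4 -> L1 miss wb->B1  d=-]

WB = [2, 1]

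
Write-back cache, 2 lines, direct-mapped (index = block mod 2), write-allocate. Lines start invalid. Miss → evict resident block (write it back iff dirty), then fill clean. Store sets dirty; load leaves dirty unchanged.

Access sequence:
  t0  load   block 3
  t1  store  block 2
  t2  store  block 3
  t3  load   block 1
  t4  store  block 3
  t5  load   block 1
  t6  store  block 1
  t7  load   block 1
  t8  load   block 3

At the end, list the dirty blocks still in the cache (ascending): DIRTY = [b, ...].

0: R B3 -> L1 miss  d=-]
1: W B2 -> L0 miss  d=D]
2: W B3 -> L1 hit  d=D]
3: R B1 -> L1 miss wb->B3  d=-]
4: W B3 -> L1 miss  d=D]
5: R B1 -> L1 miss wb->B3  d=-]
6: W B1 -> L1 hit  d=D]
7: R B1 -> L1 hit  d=D]
8: R B3 -> L1 miss wb->B1  d=-]

DIRTY = [2]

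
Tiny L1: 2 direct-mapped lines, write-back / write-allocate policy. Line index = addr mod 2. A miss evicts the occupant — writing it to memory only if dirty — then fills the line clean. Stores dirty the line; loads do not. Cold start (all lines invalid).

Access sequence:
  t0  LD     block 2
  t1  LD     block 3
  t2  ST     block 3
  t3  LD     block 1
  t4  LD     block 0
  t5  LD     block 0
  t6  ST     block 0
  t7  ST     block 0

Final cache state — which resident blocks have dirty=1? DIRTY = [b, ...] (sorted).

  0 | R B2 → L0 miss [-]
  1 | R B3 → L1 miss [-]
  2 | W B3 → L1 hit [D]
  3 | R B1 → L1 miss wb→B3 [-]
  4 | R B0 → L0 miss [-]
  5 | R B0 → L0 hit [-]
  6 | W B0 → L0 hit [D]
  7 | W B0 → L0 hit [D]

DIRTY = [0]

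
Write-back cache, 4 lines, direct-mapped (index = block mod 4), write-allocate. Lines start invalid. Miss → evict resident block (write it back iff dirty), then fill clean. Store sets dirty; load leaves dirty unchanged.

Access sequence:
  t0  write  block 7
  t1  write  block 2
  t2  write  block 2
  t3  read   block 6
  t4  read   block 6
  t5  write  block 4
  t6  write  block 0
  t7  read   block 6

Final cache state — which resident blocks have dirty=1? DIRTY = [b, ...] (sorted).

0: W B7 → L3 miss [D]
1: W B2 → L2 miss [D]
2: W B2 → L2 hit [D]
3: R B6 → L2 miss wb→B2 [-]
4: R B6 → L2 hit [-]
5: W B4 → L0 miss [D]
6: W B0 → L0 miss wb→B4 [D]
7: R B6 → L2 hit [-]

DIRTY = [0, 7]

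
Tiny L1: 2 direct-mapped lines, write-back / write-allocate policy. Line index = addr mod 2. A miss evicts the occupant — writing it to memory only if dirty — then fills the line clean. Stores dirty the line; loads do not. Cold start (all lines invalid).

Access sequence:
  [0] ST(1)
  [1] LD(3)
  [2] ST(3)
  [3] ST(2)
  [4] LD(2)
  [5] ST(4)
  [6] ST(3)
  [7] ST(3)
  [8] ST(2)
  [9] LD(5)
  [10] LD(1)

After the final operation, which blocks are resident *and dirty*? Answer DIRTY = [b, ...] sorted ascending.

DIRTY = [2]

0: W B1 -> L1 miss  d=D]
1: R B3 -> L1 miss wb->B1  d=-]
2: W B3 -> L1 hit  d=D]
3: W B2 -> L0 miss  d=D]
4: R B2 -> L0 hit  d=D]
5: W B4 -> L0 miss wb->B2  d=D]
6: W B3 -> L1 hit  d=D]
7: W B3 -> L1 hit  d=D]
8: W B2 -> L0 miss wb->B4  d=D]
9: R B5 -> L1 miss wb->B3  d=-]
10: R B1 -> L1 miss  d=-]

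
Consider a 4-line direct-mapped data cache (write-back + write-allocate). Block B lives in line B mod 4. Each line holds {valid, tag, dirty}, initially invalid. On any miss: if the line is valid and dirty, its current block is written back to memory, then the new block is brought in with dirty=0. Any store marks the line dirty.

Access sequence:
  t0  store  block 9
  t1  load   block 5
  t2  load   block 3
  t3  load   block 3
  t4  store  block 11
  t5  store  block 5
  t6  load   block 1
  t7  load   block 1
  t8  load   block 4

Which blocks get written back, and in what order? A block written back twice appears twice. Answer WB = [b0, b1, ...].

WB = [9, 5]

  0 | W B9 → L1 miss [D]
  1 | R B5 → L1 miss wb→B9 [-]
  2 | R B3 → L3 miss [-]
  3 | R B3 → L3 hit [-]
  4 | W B11 → L3 miss [D]
  5 | W B5 → L1 hit [D]
  6 | R B1 → L1 miss wb→B5 [-]
  7 | R B1 → L1 hit [-]
  8 | R B4 → L0 miss [-]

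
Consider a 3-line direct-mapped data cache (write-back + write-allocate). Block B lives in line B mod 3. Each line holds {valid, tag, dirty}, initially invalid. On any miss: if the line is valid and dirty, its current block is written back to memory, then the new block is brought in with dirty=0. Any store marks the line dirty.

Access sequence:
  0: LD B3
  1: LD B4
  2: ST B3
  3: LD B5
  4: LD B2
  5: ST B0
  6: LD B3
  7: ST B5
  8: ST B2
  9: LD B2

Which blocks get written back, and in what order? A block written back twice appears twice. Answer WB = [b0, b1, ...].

WB = [3, 0, 5]

0: R B3 -> L0 miss  d=-]
1: R B4 -> L1 miss  d=-]
2: W B3 -> L0 hit  d=D]
3: R B5 -> L2 miss  d=-]
4: R B2 -> L2 miss  d=-]
5: W B0 -> L0 miss wb->B3  d=D]
6: R B3 -> L0 miss wb->B0  d=-]
7: W B5 -> L2 miss  d=D]
8: W B2 -> L2 miss wb->B5  d=D]
9: R B2 -> L2 hit  d=D]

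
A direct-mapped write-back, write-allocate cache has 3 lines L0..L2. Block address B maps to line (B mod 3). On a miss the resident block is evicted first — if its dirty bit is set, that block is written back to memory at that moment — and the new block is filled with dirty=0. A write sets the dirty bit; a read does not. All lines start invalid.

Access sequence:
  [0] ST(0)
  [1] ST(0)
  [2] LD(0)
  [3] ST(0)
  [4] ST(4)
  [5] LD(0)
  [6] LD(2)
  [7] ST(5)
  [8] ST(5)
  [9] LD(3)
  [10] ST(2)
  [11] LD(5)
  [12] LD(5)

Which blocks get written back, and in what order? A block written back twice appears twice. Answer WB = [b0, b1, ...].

0: W B0 → L0 miss [D]
1: W B0 → L0 hit [D]
2: R B0 → L0 hit [D]
3: W B0 → L0 hit [D]
4: W B4 → L1 miss [D]
5: R B0 → L0 hit [D]
6: R B2 → L2 miss [-]
7: W B5 → L2 miss [D]
8: W B5 → L2 hit [D]
9: R B3 → L0 miss wb→B0 [-]
10: W B2 → L2 miss wb→B5 [D]
11: R B5 → L2 miss wb→B2 [-]
12: R B5 → L2 hit [-]

WB = [0, 5, 2]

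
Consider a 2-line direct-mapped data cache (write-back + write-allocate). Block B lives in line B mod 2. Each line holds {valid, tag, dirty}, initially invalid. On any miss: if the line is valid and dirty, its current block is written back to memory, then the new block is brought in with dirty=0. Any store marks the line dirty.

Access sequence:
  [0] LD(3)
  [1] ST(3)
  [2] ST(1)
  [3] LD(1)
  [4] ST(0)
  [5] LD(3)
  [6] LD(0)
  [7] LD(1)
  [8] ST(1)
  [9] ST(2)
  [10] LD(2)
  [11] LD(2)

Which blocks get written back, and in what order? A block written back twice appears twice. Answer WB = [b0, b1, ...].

WB = [3, 1, 0]

  0 | R B3 → L1 miss [-]
  1 | W B3 → L1 hit [D]
  2 | W B1 → L1 miss wb→B3 [D]
  3 | R B1 → L1 hit [D]
  4 | W B0 → L0 miss [D]
  5 | R B3 → L1 miss wb→B1 [-]
  6 | R B0 → L0 hit [D]
  7 | R B1 → L1 miss [-]
  8 | W B1 → L1 hit [D]
  9 | W B2 → L0 miss wb→B0 [D]
  10 | R B2 → L0 hit [D]
  11 | R B2 → L0 hit [D]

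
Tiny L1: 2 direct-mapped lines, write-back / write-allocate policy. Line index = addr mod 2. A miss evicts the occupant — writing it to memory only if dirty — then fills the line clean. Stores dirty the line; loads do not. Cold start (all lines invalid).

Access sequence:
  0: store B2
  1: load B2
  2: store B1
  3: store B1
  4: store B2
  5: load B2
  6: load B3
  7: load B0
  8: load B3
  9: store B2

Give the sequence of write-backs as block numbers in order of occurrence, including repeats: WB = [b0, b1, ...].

WB = [1, 2]

0: W B2 -> L0 miss  d=D]
1: R B2 -> L0 hit  d=D]
2: W B1 -> L1 miss  d=D]
3: W B1 -> L1 hit  d=D]
4: W B2 -> L0 hit  d=D]
5: R B2 -> L0 hit  d=D]
6: R B3 -> L1 miss wb->B1  d=-]
7: R B0 -> L0 miss wb->B2  d=-]
8: R B3 -> L1 hit  d=-]
9: W B2 -> L0 miss  d=D]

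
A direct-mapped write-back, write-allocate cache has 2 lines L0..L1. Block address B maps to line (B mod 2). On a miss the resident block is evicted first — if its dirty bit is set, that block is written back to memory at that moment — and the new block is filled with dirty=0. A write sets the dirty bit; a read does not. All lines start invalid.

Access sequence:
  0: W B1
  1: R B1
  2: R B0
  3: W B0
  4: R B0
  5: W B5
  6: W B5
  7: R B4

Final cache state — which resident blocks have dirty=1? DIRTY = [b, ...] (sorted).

0: W B1 -> L1 miss  d=D]
1: R B1 -> L1 hit  d=D]
2: R B0 -> L0 miss  d=-]
3: W B0 -> L0 hit  d=D]
4: R B0 -> L0 hit  d=D]
5: W B5 -> L1 miss wb->B1  d=D]
6: W B5 -> L1 hit  d=D]
7: R B4 -> L0 miss wb->B0  d=-]

DIRTY = [5]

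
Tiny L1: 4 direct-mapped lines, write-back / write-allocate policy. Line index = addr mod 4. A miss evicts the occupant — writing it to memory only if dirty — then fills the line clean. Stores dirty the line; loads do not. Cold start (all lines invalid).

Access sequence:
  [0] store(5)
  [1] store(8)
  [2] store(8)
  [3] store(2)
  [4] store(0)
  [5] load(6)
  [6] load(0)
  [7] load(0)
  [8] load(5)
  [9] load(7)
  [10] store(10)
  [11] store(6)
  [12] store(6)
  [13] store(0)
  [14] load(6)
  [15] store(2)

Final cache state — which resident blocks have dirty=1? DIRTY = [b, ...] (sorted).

0: W B5 -> L1 miss  d=D]
1: W B8 -> L0 miss  d=D]
2: W B8 -> L0 hit  d=D]
3: W B2 -> L2 miss  d=D]
4: W B0 -> L0 miss wb->B8  d=D]
5: R B6 -> L2 miss wb->B2  d=-]
6: R B0 -> L0 hit  d=D]
7: R B0 -> L0 hit  d=D]
8: R B5 -> L1 hit  d=D]
9: R B7 -> L3 miss  d=-]
10: W B10 -> L2 miss  d=D]
11: W B6 -> L2 miss wb->B10  d=D]
12: W B6 -> L2 hit  d=D]
13: W B0 -> L0 hit  d=D]
14: R B6 -> L2 hit  d=D]
15: W B2 -> L2 miss wb->B6  d=D]

DIRTY = [0, 2, 5]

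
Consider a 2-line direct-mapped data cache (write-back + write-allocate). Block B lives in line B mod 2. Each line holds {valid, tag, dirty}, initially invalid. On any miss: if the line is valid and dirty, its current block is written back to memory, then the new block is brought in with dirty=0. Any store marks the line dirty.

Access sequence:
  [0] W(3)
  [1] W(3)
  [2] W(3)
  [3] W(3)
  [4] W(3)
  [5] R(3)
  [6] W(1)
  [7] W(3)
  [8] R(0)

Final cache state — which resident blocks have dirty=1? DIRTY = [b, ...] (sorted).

0: W B3 → L1 miss [D]
1: W B3 → L1 hit [D]
2: W B3 → L1 hit [D]
3: W B3 → L1 hit [D]
4: W B3 → L1 hit [D]
5: R B3 → L1 hit [D]
6: W B1 → L1 miss wb→B3 [D]
7: W B3 → L1 miss wb→B1 [D]
8: R B0 → L0 miss [-]

DIRTY = [3]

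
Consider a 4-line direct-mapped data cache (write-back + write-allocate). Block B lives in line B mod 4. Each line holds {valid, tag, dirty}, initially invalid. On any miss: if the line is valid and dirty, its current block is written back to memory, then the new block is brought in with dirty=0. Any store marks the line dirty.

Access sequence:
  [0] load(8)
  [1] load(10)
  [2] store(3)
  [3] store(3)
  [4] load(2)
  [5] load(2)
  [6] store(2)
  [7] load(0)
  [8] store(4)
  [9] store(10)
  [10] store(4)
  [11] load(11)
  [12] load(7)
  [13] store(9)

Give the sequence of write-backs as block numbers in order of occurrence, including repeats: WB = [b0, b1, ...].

WB = [2, 3]

  0 | R B8 → L0 miss [-]
  1 | R B10 → L2 miss [-]
  2 | W B3 → L3 miss [D]
  3 | W B3 → L3 hit [D]
  4 | R B2 → L2 miss [-]
  5 | R B2 → L2 hit [-]
  6 | W B2 → L2 hit [D]
  7 | R B0 → L0 miss [-]
  8 | W B4 → L0 miss [D]
  9 | W B10 → L2 miss wb→B2 [D]
  10 | W B4 → L0 hit [D]
  11 | R B11 → L3 miss wb→B3 [-]
  12 | R B7 → L3 miss [-]
  13 | W B9 → L1 miss [D]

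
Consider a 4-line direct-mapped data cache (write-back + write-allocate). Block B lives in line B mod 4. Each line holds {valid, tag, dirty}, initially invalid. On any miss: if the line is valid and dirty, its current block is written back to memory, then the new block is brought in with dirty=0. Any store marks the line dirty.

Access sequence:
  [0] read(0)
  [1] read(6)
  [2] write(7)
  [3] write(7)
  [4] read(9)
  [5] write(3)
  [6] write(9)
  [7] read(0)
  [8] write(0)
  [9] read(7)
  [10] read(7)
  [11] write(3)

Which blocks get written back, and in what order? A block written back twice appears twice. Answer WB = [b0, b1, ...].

0: R B0 → L0 miss [-]
1: R B6 → L2 miss [-]
2: W B7 → L3 miss [D]
3: W B7 → L3 hit [D]
4: R B9 → L1 miss [-]
5: W B3 → L3 miss wb→B7 [D]
6: W B9 → L1 hit [D]
7: R B0 → L0 hit [-]
8: W B0 → L0 hit [D]
9: R B7 → L3 miss wb→B3 [-]
10: R B7 → L3 hit [-]
11: W B3 → L3 miss [D]

WB = [7, 3]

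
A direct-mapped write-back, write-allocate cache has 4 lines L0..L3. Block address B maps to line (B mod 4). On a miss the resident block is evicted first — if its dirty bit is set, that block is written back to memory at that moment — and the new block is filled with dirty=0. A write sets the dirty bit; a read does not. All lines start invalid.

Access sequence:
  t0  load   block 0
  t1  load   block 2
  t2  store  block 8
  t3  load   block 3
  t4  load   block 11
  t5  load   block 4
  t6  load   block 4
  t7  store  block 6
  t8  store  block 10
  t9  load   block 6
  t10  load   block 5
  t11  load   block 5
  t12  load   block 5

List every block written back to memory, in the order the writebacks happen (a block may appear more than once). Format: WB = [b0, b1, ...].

WB = [8, 6, 10]

0: R B0 -> L0 miss  d=-]
1: R B2 -> L2 miss  d=-]
2: W B8 -> L0 miss  d=D]
3: R B3 -> L3 miss  d=-]
4: R B11 -> L3 miss  d=-]
5: R B4 -> L0 miss wb->B8  d=-]
6: R B4 -> L0 hit  d=-]
7: W B6 -> L2 miss  d=D]
8: W B10 -> L2 miss wb->B6  d=D]
9: R B6 -> L2 miss wb->B10  d=-]
10: R B5 -> L1 miss  d=-]
11: R B5 -> L1 hit  d=-]
12: R B5 -> L1 hit  d=-]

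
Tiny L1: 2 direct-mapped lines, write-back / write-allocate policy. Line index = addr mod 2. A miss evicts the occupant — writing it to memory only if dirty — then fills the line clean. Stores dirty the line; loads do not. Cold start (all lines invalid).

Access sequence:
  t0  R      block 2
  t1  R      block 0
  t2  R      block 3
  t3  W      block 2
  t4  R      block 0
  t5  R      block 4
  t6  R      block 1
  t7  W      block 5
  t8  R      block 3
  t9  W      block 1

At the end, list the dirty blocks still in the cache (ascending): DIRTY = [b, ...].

0: R B2 -> L0 miss  d=-]
1: R B0 -> L0 miss  d=-]
2: R B3 -> L1 miss  d=-]
3: W B2 -> L0 miss  d=D]
4: R B0 -> L0 miss wb->B2  d=-]
5: R B4 -> L0 miss  d=-]
6: R B1 -> L1 miss  d=-]
7: W B5 -> L1 miss  d=D]
8: R B3 -> L1 miss wb->B5  d=-]
9: W B1 -> L1 miss  d=D]

DIRTY = [1]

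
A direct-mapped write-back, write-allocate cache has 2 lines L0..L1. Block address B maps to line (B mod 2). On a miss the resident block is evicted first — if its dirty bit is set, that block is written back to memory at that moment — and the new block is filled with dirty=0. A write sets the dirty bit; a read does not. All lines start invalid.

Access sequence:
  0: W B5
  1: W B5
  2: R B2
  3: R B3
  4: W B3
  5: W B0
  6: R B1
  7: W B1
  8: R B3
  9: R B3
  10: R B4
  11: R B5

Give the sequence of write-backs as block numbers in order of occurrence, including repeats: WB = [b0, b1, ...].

WB = [5, 3, 1, 0]

  0 | W B5 → L1 miss [D]
  1 | W B5 → L1 hit [D]
  2 | R B2 → L0 miss [-]
  3 | R B3 → L1 miss wb→B5 [-]
  4 | W B3 → L1 hit [D]
  5 | W B0 → L0 miss [D]
  6 | R B1 → L1 miss wb→B3 [-]
  7 | W B1 → L1 hit [D]
  8 | R B3 → L1 miss wb→B1 [-]
  9 | R B3 → L1 hit [-]
  10 | R B4 → L0 miss wb→B0 [-]
  11 | R B5 → L1 miss [-]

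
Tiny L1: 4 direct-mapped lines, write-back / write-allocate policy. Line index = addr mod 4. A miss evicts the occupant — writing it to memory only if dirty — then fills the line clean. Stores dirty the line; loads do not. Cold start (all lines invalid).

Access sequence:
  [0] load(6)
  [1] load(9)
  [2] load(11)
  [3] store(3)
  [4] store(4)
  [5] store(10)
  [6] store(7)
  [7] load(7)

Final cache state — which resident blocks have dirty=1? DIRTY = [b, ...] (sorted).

0: R B6 → L2 miss [-]
1: R B9 → L1 miss [-]
2: R B11 → L3 miss [-]
3: W B3 → L3 miss [D]
4: W B4 → L0 miss [D]
5: W B10 → L2 miss [D]
6: W B7 → L3 miss wb→B3 [D]
7: R B7 → L3 hit [D]

DIRTY = [4, 7, 10]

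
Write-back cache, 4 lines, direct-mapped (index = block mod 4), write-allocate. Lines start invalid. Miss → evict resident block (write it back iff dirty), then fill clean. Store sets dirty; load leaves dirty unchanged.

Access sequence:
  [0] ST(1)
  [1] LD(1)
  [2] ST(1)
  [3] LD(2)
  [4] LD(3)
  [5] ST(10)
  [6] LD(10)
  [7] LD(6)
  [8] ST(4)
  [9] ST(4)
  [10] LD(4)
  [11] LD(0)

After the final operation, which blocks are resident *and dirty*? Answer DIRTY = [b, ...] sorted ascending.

DIRTY = [1]

0: W B1 -> L1 miss  d=D]
1: R B1 -> L1 hit  d=D]
2: W B1 -> L1 hit  d=D]
3: R B2 -> L2 miss  d=-]
4: R B3 -> L3 miss  d=-]
5: W B10 -> L2 miss  d=D]
6: R B10 -> L2 hit  d=D]
7: R B6 -> L2 miss wb->B10  d=-]
8: W B4 -> L0 miss  d=D]
9: W B4 -> L0 hit  d=D]
10: R B4 -> L0 hit  d=D]
11: R B0 -> L0 miss wb->B4  d=-]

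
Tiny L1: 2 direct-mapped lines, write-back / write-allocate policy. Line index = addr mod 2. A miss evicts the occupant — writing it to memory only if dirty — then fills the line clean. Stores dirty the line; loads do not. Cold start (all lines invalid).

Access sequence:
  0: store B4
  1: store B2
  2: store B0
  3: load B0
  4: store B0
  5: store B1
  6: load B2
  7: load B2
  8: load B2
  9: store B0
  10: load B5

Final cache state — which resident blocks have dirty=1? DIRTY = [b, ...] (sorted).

0: W B4 → L0 miss [D]
1: W B2 → L0 miss wb→B4 [D]
2: W B0 → L0 miss wb→B2 [D]
3: R B0 → L0 hit [D]
4: W B0 → L0 hit [D]
5: W B1 → L1 miss [D]
6: R B2 → L0 miss wb→B0 [-]
7: R B2 → L0 hit [-]
8: R B2 → L0 hit [-]
9: W B0 → L0 miss [D]
10: R B5 → L1 miss wb→B1 [-]

DIRTY = [0]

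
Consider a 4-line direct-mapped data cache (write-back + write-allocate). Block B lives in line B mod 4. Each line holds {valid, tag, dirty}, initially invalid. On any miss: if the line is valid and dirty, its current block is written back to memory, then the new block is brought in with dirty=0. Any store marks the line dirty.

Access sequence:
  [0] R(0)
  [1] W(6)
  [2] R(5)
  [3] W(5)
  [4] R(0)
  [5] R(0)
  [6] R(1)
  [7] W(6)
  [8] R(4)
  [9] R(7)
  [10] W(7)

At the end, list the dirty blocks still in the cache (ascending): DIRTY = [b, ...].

DIRTY = [6, 7]

0: R B0 → L0 miss [-]
1: W B6 → L2 miss [D]
2: R B5 → L1 miss [-]
3: W B5 → L1 hit [D]
4: R B0 → L0 hit [-]
5: R B0 → L0 hit [-]
6: R B1 → L1 miss wb→B5 [-]
7: W B6 → L2 hit [D]
8: R B4 → L0 miss [-]
9: R B7 → L3 miss [-]
10: W B7 → L3 hit [D]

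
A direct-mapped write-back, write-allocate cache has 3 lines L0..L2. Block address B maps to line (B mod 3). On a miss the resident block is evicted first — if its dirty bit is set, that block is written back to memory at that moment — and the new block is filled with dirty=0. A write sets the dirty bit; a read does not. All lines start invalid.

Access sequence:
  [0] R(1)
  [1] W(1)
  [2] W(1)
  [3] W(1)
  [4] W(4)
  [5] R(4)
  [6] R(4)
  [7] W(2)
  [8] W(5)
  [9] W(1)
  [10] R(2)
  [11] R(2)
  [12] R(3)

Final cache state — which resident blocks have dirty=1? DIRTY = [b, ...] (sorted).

DIRTY = [1]

0: R B1 -> L1 miss  d=-]
1: W B1 -> L1 hit  d=D]
2: W B1 -> L1 hit  d=D]
3: W B1 -> L1 hit  d=D]
4: W B4 -> L1 miss wb->B1  d=D]
5: R B4 -> L1 hit  d=D]
6: R B4 -> L1 hit  d=D]
7: W B2 -> L2 miss  d=D]
8: W B5 -> L2 miss wb->B2  d=D]
9: W B1 -> L1 miss wb->B4  d=D]
10: R B2 -> L2 miss wb->B5  d=-]
11: R B2 -> L2 hit  d=-]
12: R B3 -> L0 miss  d=-]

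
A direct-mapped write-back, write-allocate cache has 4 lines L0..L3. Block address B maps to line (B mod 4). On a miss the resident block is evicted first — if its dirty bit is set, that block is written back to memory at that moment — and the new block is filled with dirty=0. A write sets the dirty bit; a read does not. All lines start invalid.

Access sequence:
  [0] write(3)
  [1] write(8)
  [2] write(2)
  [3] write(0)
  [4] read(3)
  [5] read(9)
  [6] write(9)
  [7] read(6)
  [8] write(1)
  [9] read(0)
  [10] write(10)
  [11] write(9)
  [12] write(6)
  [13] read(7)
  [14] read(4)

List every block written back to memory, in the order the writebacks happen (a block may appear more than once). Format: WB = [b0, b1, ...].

WB = [8, 2, 9, 1, 10, 3, 0]

0: W B3 -> L3 miss  d=D]
1: W B8 -> L0 miss  d=D]
2: W B2 -> L2 miss  d=D]
3: W B0 -> L0 miss wb->B8  d=D]
4: R B3 -> L3 hit  d=D]
5: R B9 -> L1 miss  d=-]
6: W B9 -> L1 hit  d=D]
7: R B6 -> L2 miss wb->B2  d=-]
8: W B1 -> L1 miss wb->B9  d=D]
9: R B0 -> L0 hit  d=D]
10: W B10 -> L2 miss  d=D]
11: W B9 -> L1 miss wb->B1  d=D]
12: W B6 -> L2 miss wb->B10  d=D]
13: R B7 -> L3 miss wb->B3  d=-]
14: R B4 -> L0 miss wb->B0  d=-]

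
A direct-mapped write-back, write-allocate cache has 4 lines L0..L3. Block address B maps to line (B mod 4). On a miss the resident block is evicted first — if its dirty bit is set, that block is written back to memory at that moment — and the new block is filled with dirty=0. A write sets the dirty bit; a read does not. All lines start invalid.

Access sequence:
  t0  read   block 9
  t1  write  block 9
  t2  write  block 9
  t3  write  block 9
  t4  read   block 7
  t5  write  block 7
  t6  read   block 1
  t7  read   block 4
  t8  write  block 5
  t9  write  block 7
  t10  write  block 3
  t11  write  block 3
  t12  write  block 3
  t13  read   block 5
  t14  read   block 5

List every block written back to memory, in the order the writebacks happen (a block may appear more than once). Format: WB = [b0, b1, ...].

0: R B9 → L1 miss [-]
1: W B9 → L1 hit [D]
2: W B9 → L1 hit [D]
3: W B9 → L1 hit [D]
4: R B7 → L3 miss [-]
5: W B7 → L3 hit [D]
6: R B1 → L1 miss wb→B9 [-]
7: R B4 → L0 miss [-]
8: W B5 → L1 miss [D]
9: W B7 → L3 hit [D]
10: W B3 → L3 miss wb→B7 [D]
11: W B3 → L3 hit [D]
12: W B3 → L3 hit [D]
13: R B5 → L1 hit [D]
14: R B5 → L1 hit [D]

WB = [9, 7]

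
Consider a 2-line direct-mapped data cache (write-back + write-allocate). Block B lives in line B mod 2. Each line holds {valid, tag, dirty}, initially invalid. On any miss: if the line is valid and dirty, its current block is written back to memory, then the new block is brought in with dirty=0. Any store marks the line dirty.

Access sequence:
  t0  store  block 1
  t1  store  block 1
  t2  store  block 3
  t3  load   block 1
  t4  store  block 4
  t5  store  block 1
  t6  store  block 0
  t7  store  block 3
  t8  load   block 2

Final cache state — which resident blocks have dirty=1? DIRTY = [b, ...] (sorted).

DIRTY = [3]

0: W B1 → L1 miss [D]
1: W B1 → L1 hit [D]
2: W B3 → L1 miss wb→B1 [D]
3: R B1 → L1 miss wb→B3 [-]
4: W B4 → L0 miss [D]
5: W B1 → L1 hit [D]
6: W B0 → L0 miss wb→B4 [D]
7: W B3 → L1 miss wb→B1 [D]
8: R B2 → L0 miss wb→B0 [-]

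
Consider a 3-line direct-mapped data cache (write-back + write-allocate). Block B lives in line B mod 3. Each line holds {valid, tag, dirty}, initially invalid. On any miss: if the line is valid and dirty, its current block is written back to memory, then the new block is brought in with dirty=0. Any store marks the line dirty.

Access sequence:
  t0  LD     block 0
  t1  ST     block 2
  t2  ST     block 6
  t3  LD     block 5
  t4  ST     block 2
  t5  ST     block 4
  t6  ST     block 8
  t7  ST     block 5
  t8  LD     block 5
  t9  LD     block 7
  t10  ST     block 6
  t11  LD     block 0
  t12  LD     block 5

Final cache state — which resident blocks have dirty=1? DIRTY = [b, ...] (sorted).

0: R B0 -> L0 miss  d=-]
1: W B2 -> L2 miss  d=D]
2: W B6 -> L0 miss  d=D]
3: R B5 -> L2 miss wb->B2  d=-]
4: W B2 -> L2 miss  d=D]
5: W B4 -> L1 miss  d=D]
6: W B8 -> L2 miss wb->B2  d=D]
7: W B5 -> L2 miss wb->B8  d=D]
8: R B5 -> L2 hit  d=D]
9: R B7 -> L1 miss wb->B4  d=-]
10: W B6 -> L0 hit  d=D]
11: R B0 -> L0 miss wb->B6  d=-]
12: R B5 -> L2 hit  d=D]

DIRTY = [5]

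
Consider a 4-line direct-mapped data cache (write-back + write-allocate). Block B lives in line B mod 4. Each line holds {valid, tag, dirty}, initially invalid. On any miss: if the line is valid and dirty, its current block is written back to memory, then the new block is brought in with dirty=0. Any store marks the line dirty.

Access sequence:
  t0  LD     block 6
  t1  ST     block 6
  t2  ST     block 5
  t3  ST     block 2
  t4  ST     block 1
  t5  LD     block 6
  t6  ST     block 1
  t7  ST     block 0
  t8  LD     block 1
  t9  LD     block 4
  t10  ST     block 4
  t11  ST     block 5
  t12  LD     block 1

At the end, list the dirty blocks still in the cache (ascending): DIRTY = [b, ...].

0: R B6 → L2 miss [-]
1: W B6 → L2 hit [D]
2: W B5 → L1 miss [D]
3: W B2 → L2 miss wb→B6 [D]
4: W B1 → L1 miss wb→B5 [D]
5: R B6 → L2 miss wb→B2 [-]
6: W B1 → L1 hit [D]
7: W B0 → L0 miss [D]
8: R B1 → L1 hit [D]
9: R B4 → L0 miss wb→B0 [-]
10: W B4 → L0 hit [D]
11: W B5 → L1 miss wb→B1 [D]
12: R B1 → L1 miss wb→B5 [-]

DIRTY = [4]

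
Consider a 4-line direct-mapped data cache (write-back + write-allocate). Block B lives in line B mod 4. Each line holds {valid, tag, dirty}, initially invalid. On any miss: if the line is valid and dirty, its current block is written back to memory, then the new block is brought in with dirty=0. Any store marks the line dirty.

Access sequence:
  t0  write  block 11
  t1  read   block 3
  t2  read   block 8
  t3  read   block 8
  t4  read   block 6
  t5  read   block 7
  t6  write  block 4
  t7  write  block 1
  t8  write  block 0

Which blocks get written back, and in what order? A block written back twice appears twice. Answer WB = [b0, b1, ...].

  0 | W B11 → L3 miss [D]
  1 | R B3 → L3 miss wb→B11 [-]
  2 | R B8 → L0 miss [-]
  3 | R B8 → L0 hit [-]
  4 | R B6 → L2 miss [-]
  5 | R B7 → L3 miss [-]
  6 | W B4 → L0 miss [D]
  7 | W B1 → L1 miss [D]
  8 | W B0 → L0 miss wb→B4 [D]

WB = [11, 4]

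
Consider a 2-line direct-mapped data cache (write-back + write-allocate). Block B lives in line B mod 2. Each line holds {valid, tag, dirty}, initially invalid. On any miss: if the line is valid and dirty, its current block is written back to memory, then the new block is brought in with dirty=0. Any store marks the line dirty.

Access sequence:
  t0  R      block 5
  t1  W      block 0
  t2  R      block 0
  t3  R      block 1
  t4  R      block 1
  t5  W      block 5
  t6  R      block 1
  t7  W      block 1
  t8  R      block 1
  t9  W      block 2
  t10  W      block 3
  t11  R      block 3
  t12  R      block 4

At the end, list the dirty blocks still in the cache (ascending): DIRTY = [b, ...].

0: R B5 -> L1 miss  d=-]
1: W B0 -> L0 miss  d=D]
2: R B0 -> L0 hit  d=D]
3: R B1 -> L1 miss  d=-]
4: R B1 -> L1 hit  d=-]
5: W B5 -> L1 miss  d=D]
6: R B1 -> L1 miss wb->B5  d=-]
7: W B1 -> L1 hit  d=D]
8: R B1 -> L1 hit  d=D]
9: W B2 -> L0 miss wb->B0  d=D]
10: W B3 -> L1 miss wb->B1  d=D]
11: R B3 -> L1 hit  d=D]
12: R B4 -> L0 miss wb->B2  d=-]

DIRTY = [3]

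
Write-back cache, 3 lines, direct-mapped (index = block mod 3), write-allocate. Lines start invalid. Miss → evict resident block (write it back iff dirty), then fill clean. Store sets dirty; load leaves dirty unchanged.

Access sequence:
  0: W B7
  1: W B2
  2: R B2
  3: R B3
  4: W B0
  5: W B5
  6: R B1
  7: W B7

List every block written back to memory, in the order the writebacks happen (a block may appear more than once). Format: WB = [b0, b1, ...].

0: W B7 → L1 miss [D]
1: W B2 → L2 miss [D]
2: R B2 → L2 hit [D]
3: R B3 → L0 miss [-]
4: W B0 → L0 miss [D]
5: W B5 → L2 miss wb→B2 [D]
6: R B1 → L1 miss wb→B7 [-]
7: W B7 → L1 miss [D]

WB = [2, 7]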